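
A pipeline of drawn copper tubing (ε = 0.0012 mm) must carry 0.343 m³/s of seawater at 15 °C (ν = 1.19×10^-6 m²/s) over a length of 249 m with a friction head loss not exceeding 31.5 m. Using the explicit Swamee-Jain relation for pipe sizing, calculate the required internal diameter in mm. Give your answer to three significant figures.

D ≈ 245 mm

Swamee-Jain (Type III): D = 0.66·[ε^1.25·(LQ²/(gh_f))^4.75 + ν·Q^9.4·(L/(gh_f))^5.2]^0.04
LQ²/(gh_f) = 0.09480; L/(gh_f) = 0.8058
Term 1 = ε^1.25·(…)^4.75 = 5.48×10^-13; Term 2 = ν·Q^9.4·(…)^5.2 = 1.66×10^-11
D = 0.66·(5.48×10^-13 + 1.66×10^-11)^0.04 = 0.2448 m = 245 mm
Check: V = 7.28 m/s, Re = 1.50×10^6, f = 0.01101, h_f = 30.3 m ≈ 31.5 m ✓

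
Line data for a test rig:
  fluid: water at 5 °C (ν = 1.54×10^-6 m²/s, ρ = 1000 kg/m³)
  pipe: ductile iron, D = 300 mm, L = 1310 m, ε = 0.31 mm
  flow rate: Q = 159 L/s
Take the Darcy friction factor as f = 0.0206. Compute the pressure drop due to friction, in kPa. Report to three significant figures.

Δp ≈ 228 kPa

V = 4Q/(πD²) = 4·0.159/(π·0.300²) = 2.249 m/s
h_f = f(L/D)V²/(2g) = 0.02060·(1310/0.300)·2.249²/(2·9.81) = 23.20 m
Δp = ρg·h_f = 1000·9.81·23.20 = 227.6 kPa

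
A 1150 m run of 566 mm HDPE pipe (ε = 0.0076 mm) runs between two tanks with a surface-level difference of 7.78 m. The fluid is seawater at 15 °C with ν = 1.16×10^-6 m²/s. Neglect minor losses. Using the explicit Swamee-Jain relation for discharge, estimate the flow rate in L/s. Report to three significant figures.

Q ≈ 641 L/s

Swamee-Jain (Type II): Q = -0.965·√(gD⁵h_f/L)·ln[ε/(3.7D) + √(3.17ν²L/(gD³h_f))]
√(gD⁵h_f/L) = √(9.81·0.566⁵·7.78/1150) = 0.06209
ε/(3.7D) = 3.63×10^-6; √(3.17ν²L/(gD³h_f)) = 1.88×10^-5
Q = -0.965·0.06209·ln(2.246×10^-5) = 0.6413 m³/s
Check: V = 2.55 m/s, Re = 1.24×10^6, f = 0.01156, h_f = 7.78 m ≈ 7.78 m ✓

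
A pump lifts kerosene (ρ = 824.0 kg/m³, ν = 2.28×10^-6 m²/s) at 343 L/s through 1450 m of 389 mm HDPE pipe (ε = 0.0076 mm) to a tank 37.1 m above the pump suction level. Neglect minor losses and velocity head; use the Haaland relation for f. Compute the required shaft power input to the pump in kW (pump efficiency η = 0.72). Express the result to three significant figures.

V = 4Q/(πD²) = 2.886 m/s; Re = 4.92×10^5; ε/D = 1.95×10^-5; f = 0.01333
h_f = f(L/D)V²/2g = 21.09 m
Total head H = z + h_f = 37.1 + 21.09 = 58.19 m
P_hyd = ρgQH = 824.0·9.81·0.343·58.19 = 161.3 kW
P_shaft = P_hyd/η = 161.3/0.72 = 224.1 kW

P_shaft ≈ 224 kW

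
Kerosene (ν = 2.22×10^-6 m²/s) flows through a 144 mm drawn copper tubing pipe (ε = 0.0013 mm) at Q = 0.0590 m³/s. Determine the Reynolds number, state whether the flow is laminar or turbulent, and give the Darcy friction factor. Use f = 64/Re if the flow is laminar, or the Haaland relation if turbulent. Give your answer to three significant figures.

V = 4Q/(πD²) = 3.623 m/s
Re = VD/ν = 3.623·0.144/2.22×10^-6 = 2.35×10^5
Re > 4000 → turbulent; ε/D = 9.03×10^-6
Haaland: f = 0.01508

Re ≈ 2.35×10^5; turbulent; f ≈ 0.0151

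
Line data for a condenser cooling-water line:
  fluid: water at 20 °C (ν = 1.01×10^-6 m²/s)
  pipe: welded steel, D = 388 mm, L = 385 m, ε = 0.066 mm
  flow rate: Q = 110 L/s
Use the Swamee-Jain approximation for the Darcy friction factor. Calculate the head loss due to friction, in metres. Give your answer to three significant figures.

V = 4Q/(πD²) = 4·0.110/(π·0.388²) = 0.9303 m/s
Re = VD/ν = 0.9303·0.388/1.01×10^-6 = 3.57×10^5 → turbulent
ε/D = 0.066/388 = 1.70×10^-4
Swamee-Jain: f = 0.01575
h_f = f(L/D)V²/(2g) = 0.01575·(385/0.388)·0.9303²/(2·9.81) = 0.6893 m

h_f ≈ 0.689 m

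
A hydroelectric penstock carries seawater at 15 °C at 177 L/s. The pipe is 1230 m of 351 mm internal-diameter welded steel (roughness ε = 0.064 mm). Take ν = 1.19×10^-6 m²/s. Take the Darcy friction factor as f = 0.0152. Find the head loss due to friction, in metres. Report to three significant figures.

V = 4Q/(πD²) = 4·0.177/(π·0.351²) = 1.829 m/s
h_f = f(L/D)V²/(2g) = 0.01520·(1230/0.351)·1.829²/(2·9.81) = 9.084 m

h_f ≈ 9.08 m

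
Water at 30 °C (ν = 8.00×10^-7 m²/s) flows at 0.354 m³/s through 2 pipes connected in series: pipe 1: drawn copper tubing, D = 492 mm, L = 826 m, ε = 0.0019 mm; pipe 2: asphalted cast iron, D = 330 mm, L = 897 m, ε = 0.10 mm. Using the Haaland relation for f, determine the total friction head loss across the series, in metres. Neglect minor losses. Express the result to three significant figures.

Pipe 1: V = 1.862 m/s, Re = 1.15×10^6, ε/D = 3.86×10^-6, f = 0.01140, h_1 = f(L/D)V²/2g = 3.381 m
Pipe 2: V = 4.139 m/s, Re = 1.71×10^6, ε/D = 3.03×10^-4, f = 0.01538, h_2 = f(L/D)V²/2g = 36.50 m
Series → Q common, losses add: H = Σh = 39.88 m

H ≈ 39.9 m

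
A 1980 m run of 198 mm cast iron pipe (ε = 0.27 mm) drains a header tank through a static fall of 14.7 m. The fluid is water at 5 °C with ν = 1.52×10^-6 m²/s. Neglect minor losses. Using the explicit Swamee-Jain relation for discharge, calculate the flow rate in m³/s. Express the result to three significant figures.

Swamee-Jain (Type II): Q = -0.965·√(gD⁵h_f/L)·ln[ε/(3.7D) + √(3.17ν²L/(gD³h_f))]
√(gD⁵h_f/L) = √(9.81·0.198⁵·14.7/1980) = 0.004708
ε/(3.7D) = 3.69×10^-4; √(3.17ν²L/(gD³h_f)) = 1.14×10^-4
Q = -0.965·0.004708·ln(4.824×10^-4) = 0.03469 m³/s
Check: V = 1.13 m/s, Re = 1.47×10^5, f = 0.02291, h_f = 14.8 m ≈ 14.7 m ✓

Q ≈ 0.0347 m³/s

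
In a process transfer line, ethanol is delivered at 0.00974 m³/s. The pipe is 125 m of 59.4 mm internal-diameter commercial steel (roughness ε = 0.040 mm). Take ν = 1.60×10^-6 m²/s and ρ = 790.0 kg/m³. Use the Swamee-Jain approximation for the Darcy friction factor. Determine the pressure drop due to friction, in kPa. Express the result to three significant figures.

V = 4Q/(πD²) = 4·0.00974/(π·0.0594²) = 3.515 m/s
Re = VD/ν = 3.515·0.0594/1.60×10^-6 = 1.30×10^5 → turbulent
ε/D = 0.040/59.4 = 6.73×10^-4
Swamee-Jain: f = 0.02055
h_f = f(L/D)V²/(2g) = 0.02055·(125/0.0594)·3.515²/(2·9.81) = 27.22 m
Δp = ρg·h_f = 790.0·9.81·27.22 = 211.0 kPa

Δp ≈ 211 kPa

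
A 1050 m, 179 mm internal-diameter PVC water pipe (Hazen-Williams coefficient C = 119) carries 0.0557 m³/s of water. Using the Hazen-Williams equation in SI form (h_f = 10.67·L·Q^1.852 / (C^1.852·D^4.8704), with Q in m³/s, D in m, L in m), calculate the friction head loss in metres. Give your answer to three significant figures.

h_f ≈ 33.2 m

h_f = 10.67·1050·0.0557^1.852 / (119^1.852·0.179^4.8704) = 33.24 m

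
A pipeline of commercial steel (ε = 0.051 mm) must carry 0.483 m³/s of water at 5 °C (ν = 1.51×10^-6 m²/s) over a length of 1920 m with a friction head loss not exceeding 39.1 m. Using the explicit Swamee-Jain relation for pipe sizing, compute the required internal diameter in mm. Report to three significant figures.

Swamee-Jain (Type III): D = 0.66·[ε^1.25·(LQ²/(gh_f))^4.75 + ν·Q^9.4·(L/(gh_f))^5.2]^0.04
LQ²/(gh_f) = 1.168; L/(gh_f) = 5.006
Term 1 = ε^1.25·(…)^4.75 = 9.00×10^-6; Term 2 = ν·Q^9.4·(…)^5.2 = 7.00×10^-6
D = 0.66·(9.00×10^-6 + 7.00×10^-6)^0.04 = 0.4243 m = 424 mm
Check: V = 3.42 m/s, Re = 9.60×10^5, f = 0.01384, h_f = 37.2 m ≈ 39.1 m ✓

D ≈ 424 mm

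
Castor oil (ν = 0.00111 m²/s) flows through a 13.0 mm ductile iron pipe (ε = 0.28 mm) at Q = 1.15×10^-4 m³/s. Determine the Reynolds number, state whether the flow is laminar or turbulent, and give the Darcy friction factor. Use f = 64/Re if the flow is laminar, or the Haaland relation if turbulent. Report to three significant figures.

V = 4Q/(πD²) = 0.8664 m/s
Re = VD/ν = 0.8664·0.0130/0.00111 = 10.1
Re < 2300 → laminar → f = 64/Re = 6.307

Re ≈ 10.1; laminar; f = 64/Re ≈ 6.31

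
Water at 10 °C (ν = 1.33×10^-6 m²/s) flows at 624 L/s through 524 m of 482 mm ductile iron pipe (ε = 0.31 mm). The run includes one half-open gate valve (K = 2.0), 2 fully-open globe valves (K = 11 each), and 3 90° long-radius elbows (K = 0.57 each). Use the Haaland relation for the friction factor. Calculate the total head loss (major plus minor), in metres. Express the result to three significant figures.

V = 4Q/(πD²) = 3.420 m/s; V²/2g = 0.5961 m
Re = 1.24×10^6, ε/D = 6.43×10^-4 → f = 0.01802 (Haaland)
Major: h_f = f(L/D)·V²/2g = 0.01802·1087·0.5961 = 11.68 m
Minor: ΣK = 25.7; h_m = ΣK·V²/2g = 15.33 m
Total H_L = 11.68 + 15.33 = 27.00 m

H_L ≈ 27.0 m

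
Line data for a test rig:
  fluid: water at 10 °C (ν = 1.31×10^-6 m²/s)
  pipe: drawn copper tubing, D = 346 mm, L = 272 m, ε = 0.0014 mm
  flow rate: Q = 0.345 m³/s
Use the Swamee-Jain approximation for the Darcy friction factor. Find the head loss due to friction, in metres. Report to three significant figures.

h_f ≈ 6.35 m

V = 4Q/(πD²) = 4·0.345/(π·0.346²) = 3.669 m/s
Re = VD/ν = 3.669·0.346/1.31×10^-6 = 9.69×10^5 → turbulent
ε/D = 0.0014/346 = 4.05×10^-6
Swamee-Jain: f = 0.01177
h_f = f(L/D)V²/(2g) = 0.01177·(272/0.346)·3.669²/(2·9.81) = 6.348 m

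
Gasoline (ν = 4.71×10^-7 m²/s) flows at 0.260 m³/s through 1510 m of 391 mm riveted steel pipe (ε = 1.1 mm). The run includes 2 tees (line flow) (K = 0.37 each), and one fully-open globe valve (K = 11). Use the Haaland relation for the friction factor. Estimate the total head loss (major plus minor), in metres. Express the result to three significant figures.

V = 4Q/(πD²) = 2.165 m/s; V²/2g = 0.2390 m
Re = 1.80×10^6, ε/D = 0.00281 → f = 0.02582 (Haaland)
Major: h_f = f(L/D)·V²/2g = 0.02582·3862·0.2390 = 23.83 m
Minor: ΣK = 11.7; h_m = ΣK·V²/2g = 2.806 m
Total H_L = 23.83 + 2.806 = 26.64 m

H_L ≈ 26.6 m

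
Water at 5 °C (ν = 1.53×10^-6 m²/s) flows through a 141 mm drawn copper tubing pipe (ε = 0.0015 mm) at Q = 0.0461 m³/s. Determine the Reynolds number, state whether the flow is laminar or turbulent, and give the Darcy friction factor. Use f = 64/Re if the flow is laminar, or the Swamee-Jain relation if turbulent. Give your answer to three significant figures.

Re ≈ 2.72×10^5; turbulent; f ≈ 0.0148

V = 4Q/(πD²) = 2.952 m/s
Re = VD/ν = 2.952·0.141/1.53×10^-6 = 2.72×10^5
Re > 4000 → turbulent; ε/D = 1.06×10^-5
Swamee-Jain: f = 0.01476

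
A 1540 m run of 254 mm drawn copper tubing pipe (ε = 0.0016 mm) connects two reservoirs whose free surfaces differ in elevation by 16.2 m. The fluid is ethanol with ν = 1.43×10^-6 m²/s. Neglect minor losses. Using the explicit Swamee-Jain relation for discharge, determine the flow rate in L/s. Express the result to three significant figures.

Q ≈ 97.4 L/s

Swamee-Jain (Type II): Q = -0.965·√(gD⁵h_f/L)·ln[ε/(3.7D) + √(3.17ν²L/(gD³h_f))]
√(gD⁵h_f/L) = √(9.81·0.254⁵·16.2/1540) = 0.01045
ε/(3.7D) = 1.70×10^-6; √(3.17ν²L/(gD³h_f)) = 6.19×10^-5
Q = -0.965·0.01045·ln(6.362×10^-5) = 0.09740 m³/s
Check: V = 1.92 m/s, Re = 3.41×10^5, f = 0.01411, h_f = 16.1 m ≈ 16.2 m ✓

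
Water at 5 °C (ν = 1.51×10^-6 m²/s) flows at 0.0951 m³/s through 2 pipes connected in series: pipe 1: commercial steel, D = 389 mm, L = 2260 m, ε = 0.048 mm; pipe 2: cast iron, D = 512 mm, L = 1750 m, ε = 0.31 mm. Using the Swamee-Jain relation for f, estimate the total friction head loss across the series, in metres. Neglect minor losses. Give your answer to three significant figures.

Pipe 1: V = 0.8002 m/s, Re = 2.06×10^5, ε/D = 1.23×10^-4, f = 0.01650, h_1 = f(L/D)V²/2g = 3.128 m
Pipe 2: V = 0.4619 m/s, Re = 1.57×10^5, ε/D = 6.05×10^-4, f = 0.01989, h_2 = f(L/D)V²/2g = 0.7392 m
Series → Q common, losses add: H = Σh = 3.867 m

H ≈ 3.87 m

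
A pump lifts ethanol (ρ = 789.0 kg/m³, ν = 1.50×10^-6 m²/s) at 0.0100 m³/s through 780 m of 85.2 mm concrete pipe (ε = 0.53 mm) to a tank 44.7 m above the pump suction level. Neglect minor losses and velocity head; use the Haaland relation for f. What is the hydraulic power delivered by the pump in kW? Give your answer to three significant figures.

V = 4Q/(πD²) = 1.754 m/s; Re = 9.96×10^4; ε/D = 0.00622; f = 0.03329
h_f = f(L/D)V²/2g = 47.79 m
Total head H = z + h_f = 44.7 + 47.79 = 92.49 m
P_hyd = ρgQH = 789.0·9.81·0.0100·92.49 = 7.159 kW

P_hyd ≈ 7.16 kW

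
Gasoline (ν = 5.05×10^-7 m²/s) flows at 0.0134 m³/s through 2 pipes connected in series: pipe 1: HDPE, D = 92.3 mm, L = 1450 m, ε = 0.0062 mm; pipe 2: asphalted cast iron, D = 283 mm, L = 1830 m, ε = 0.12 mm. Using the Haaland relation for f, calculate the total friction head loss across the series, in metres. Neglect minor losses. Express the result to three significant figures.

Pipe 1: V = 2.003 m/s, Re = 3.66×10^5, ε/D = 6.72×10^-5, f = 0.01450, h_1 = f(L/D)V²/2g = 46.55 m
Pipe 2: V = 0.2130 m/s, Re = 1.19×10^5, ε/D = 4.24×10^-4, f = 0.01929, h_2 = f(L/D)V²/2g = 0.2885 m
Series → Q common, losses add: H = Σh = 46.84 m

H ≈ 46.8 m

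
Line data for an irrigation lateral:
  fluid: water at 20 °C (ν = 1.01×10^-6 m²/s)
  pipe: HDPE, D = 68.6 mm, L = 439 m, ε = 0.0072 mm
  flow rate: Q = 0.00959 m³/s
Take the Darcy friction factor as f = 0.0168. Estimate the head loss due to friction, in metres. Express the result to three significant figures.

V = 4Q/(πD²) = 4·0.00959/(π·0.0686²) = 2.595 m/s
h_f = f(L/D)V²/(2g) = 0.01680·(439/0.0686)·2.595²/(2·9.81) = 36.89 m

h_f ≈ 36.9 m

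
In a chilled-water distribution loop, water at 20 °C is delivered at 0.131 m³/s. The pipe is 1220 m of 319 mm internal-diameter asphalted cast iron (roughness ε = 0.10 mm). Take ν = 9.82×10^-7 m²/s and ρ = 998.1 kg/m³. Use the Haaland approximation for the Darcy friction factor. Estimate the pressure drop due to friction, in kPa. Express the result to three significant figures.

V = 4Q/(πD²) = 4·0.131/(π·0.319²) = 1.639 m/s
Re = VD/ν = 1.639·0.319/9.82×10^-7 = 5.32×10^5 → turbulent
ε/D = 0.10/319 = 3.13×10^-4
Haaland: f = 0.01620
h_f = f(L/D)V²/(2g) = 0.01620·(1220/0.319)·1.639²/(2·9.81) = 8.484 m
Δp = ρg·h_f = 998.1·9.81·8.484 = 83.07 kPa

Δp ≈ 83.1 kPa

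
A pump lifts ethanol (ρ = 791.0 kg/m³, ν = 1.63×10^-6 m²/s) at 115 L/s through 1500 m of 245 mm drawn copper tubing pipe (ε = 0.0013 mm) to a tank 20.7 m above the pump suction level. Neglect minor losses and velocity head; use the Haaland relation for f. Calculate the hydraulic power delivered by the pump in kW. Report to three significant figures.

P_hyd ≈ 41.4 kW

V = 4Q/(πD²) = 2.439 m/s; Re = 3.67×10^5; ε/D = 5.31×10^-6; f = 0.01387
h_f = f(L/D)V²/2g = 25.75 m
Total head H = z + h_f = 20.7 + 25.75 = 46.45 m
P_hyd = ρgQH = 791.0·9.81·0.115·46.45 = 41.45 kW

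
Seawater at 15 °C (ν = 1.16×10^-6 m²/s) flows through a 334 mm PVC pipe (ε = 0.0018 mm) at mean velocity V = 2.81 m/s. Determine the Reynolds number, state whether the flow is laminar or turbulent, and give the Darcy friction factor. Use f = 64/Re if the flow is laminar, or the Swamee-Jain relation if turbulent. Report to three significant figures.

Re ≈ 8.09×10^5; turbulent; f ≈ 0.0122

Re = VD/ν = 2.810·0.334/1.16×10^-6 = 8.09×10^5
Re > 4000 → turbulent; ε/D = 5.39×10^-6
Swamee-Jain: f = 0.01215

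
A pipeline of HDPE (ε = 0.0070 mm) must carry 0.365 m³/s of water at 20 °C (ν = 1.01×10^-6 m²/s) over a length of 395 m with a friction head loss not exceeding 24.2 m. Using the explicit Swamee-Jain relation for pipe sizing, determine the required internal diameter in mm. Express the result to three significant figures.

D ≈ 292 mm

Swamee-Jain (Type III): D = 0.66·[ε^1.25·(LQ²/(gh_f))^4.75 + ν·Q^9.4·(L/(gh_f))^5.2]^0.04
LQ²/(gh_f) = 0.2217; L/(gh_f) = 1.664
Term 1 = ε^1.25·(…)^4.75 = 2.81×10^-10; Term 2 = ν·Q^9.4·(…)^5.2 = 1.10×10^-9
D = 0.66·(2.81×10^-10 + 1.10×10^-9)^0.04 = 0.2918 m = 292 mm
Check: V = 5.46 m/s, Re = 1.58×10^6, f = 0.01149, h_f = 23.6 m ≈ 24.2 m ✓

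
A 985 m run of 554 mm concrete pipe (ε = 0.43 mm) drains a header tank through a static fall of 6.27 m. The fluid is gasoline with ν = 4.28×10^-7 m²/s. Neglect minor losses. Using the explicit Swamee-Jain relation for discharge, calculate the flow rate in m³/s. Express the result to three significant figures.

Swamee-Jain (Type II): Q = -0.965·√(gD⁵h_f/L)·ln[ε/(3.7D) + √(3.17ν²L/(gD³h_f))]
√(gD⁵h_f/L) = √(9.81·0.554⁵·6.27/985) = 0.05709
ε/(3.7D) = 2.10×10^-4; √(3.17ν²L/(gD³h_f)) = 7.40×10^-6
Q = -0.965·0.05709·ln(2.172×10^-4) = 0.4647 m³/s
Check: V = 1.93 m/s, Re = 2.50×10^6, f = 0.01868, h_f = 6.29 m ≈ 6.27 m ✓

Q ≈ 0.465 m³/s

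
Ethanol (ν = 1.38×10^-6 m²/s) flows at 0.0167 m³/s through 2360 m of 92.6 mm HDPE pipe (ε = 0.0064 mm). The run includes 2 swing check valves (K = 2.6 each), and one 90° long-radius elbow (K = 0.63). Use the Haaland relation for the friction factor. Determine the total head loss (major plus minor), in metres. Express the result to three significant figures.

V = 4Q/(πD²) = 2.480 m/s; V²/2g = 0.3134 m
Re = 1.66×10^5, ε/D = 6.91×10^-5 → f = 0.01649 (Haaland)
Major: h_f = f(L/D)·V²/2g = 0.01649·25486·0.3134 = 131.7 m
Minor: ΣK = 5.83; h_m = ΣK·V²/2g = 1.827 m
Total H_L = 131.7 + 1.827 = 133.5 m

H_L ≈ 134 m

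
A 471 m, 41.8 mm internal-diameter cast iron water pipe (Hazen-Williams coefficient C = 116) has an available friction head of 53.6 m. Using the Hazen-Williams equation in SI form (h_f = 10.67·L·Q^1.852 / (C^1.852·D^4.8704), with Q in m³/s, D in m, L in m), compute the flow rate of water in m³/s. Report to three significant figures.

Q ≈ 0.00236 m³/s

Rearranging: Q = [h_f·C^1.852·D^4.8704 / (10.67·L)]^(1/1.852)
Q = [53.6·116^1.852·0.0418^4.8704 / (10.67·471)]^0.540 = 0.002364 m³/s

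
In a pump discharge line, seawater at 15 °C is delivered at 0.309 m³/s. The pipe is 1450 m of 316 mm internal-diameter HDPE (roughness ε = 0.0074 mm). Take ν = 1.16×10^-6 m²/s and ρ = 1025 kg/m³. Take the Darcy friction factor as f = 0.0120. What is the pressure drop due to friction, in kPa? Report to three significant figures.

Δp ≈ 438 kPa

V = 4Q/(πD²) = 4·0.309/(π·0.316²) = 3.940 m/s
h_f = f(L/D)V²/(2g) = 0.01200·(1450/0.316)·3.940²/(2·9.81) = 43.57 m
Δp = ρg·h_f = 1025·9.81·43.57 = 438.1 kPa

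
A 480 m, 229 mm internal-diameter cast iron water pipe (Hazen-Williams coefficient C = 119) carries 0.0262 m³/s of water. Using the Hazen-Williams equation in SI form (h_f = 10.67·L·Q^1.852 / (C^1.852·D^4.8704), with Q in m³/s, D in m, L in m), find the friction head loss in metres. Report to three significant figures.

h_f = 10.67·480·0.0262^1.852 / (119^1.852·0.229^4.8704) = 1.133 m

h_f ≈ 1.13 m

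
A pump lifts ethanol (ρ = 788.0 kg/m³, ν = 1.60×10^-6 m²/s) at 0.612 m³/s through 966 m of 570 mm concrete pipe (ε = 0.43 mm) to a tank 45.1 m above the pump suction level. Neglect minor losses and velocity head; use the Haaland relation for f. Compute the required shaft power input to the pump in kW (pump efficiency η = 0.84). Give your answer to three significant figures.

P_shaft ≈ 307 kW

V = 4Q/(πD²) = 2.398 m/s; Re = 8.54×10^5; ε/D = 7.54×10^-4; f = 0.01877
h_f = f(L/D)V²/2g = 9.327 m
Total head H = z + h_f = 45.1 + 9.327 = 54.43 m
P_hyd = ρgQH = 788.0·9.81·0.612·54.43 = 257.5 kW
P_shaft = P_hyd/η = 257.5/0.84 = 306.5 kW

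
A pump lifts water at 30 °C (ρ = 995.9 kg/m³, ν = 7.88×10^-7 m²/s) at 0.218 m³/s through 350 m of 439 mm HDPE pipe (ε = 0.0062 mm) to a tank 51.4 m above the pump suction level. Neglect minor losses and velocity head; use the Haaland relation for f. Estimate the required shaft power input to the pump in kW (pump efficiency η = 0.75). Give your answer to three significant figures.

V = 4Q/(πD²) = 1.440 m/s; Re = 8.02×10^5; ε/D = 1.41×10^-5; f = 0.01225
h_f = f(L/D)V²/2g = 1.033 m
Total head H = z + h_f = 51.4 + 1.033 = 52.43 m
P_hyd = ρgQH = 995.9·9.81·0.218·52.43 = 111.7 kW
P_shaft = P_hyd/η = 111.7/0.75 = 148.9 kW

P_shaft ≈ 149 kW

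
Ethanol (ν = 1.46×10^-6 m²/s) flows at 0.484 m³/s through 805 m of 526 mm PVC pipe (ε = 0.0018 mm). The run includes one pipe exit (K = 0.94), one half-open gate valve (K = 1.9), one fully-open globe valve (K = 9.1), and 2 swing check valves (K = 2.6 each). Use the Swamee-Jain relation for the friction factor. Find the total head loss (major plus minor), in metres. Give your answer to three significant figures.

V = 4Q/(πD²) = 2.227 m/s; V²/2g = 0.2529 m
Re = 8.02×10^5, ε/D = 3.42×10^-6 → f = 0.01212 (Swamee-Jain)
Major: h_f = f(L/D)·V²/2g = 0.01212·1530·0.2529 = 4.692 m
Minor: ΣK = 17.1; h_m = ΣK·V²/2g = 4.334 m
Total H_L = 4.692 + 4.334 = 9.026 m

H_L ≈ 9.03 m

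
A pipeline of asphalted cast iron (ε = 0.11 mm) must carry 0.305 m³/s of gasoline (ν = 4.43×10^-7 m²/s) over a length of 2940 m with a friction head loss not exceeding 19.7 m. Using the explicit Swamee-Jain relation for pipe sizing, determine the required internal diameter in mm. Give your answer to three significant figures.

Swamee-Jain (Type III): D = 0.66·[ε^1.25·(LQ²/(gh_f))^4.75 + ν·Q^9.4·(L/(gh_f))^5.2]^0.04
LQ²/(gh_f) = 1.415; L/(gh_f) = 15.21
Term 1 = ε^1.25·(…)^4.75 = 5.86×10^-5; Term 2 = ν·Q^9.4·(…)^5.2 = 8.84×10^-6
D = 0.66·(5.86×10^-5 + 8.84×10^-6)^0.04 = 0.4495 m = 449 mm
Check: V = 1.92 m/s, Re = 1.95×10^6, f = 0.01484, h_f = 18.3 m ≈ 19.7 m ✓

D ≈ 449 mm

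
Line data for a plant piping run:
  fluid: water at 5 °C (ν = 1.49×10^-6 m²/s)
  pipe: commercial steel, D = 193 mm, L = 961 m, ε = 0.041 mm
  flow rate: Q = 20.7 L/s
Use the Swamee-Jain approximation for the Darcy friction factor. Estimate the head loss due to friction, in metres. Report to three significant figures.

V = 4Q/(πD²) = 4·0.0207/(π·0.193²) = 0.7076 m/s
Re = VD/ν = 0.7076·0.193/1.49×10^-6 = 9.17×10^4 → turbulent
ε/D = 0.041/193 = 2.12×10^-4
Swamee-Jain: f = 0.01934
h_f = f(L/D)V²/(2g) = 0.01934·(961/0.193)·0.7076²/(2·9.81) = 2.457 m

h_f ≈ 2.46 m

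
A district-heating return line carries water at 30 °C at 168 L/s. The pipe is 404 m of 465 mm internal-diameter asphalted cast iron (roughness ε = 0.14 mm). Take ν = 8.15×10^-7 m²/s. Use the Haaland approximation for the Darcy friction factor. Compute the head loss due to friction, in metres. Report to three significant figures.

V = 4Q/(πD²) = 4·0.168/(π·0.465²) = 0.9893 m/s
Re = VD/ν = 0.9893·0.465/8.15×10^-7 = 5.64×10^5 → turbulent
ε/D = 0.14/465 = 3.01×10^-4
Haaland: f = 0.01604
h_f = f(L/D)V²/(2g) = 0.01604·(404/0.465)·0.9893²/(2·9.81) = 0.6953 m

h_f ≈ 0.695 m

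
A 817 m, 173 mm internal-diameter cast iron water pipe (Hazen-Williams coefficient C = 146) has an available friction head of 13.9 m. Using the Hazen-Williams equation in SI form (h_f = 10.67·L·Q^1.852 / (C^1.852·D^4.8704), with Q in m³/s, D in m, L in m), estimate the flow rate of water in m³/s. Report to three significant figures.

Q ≈ 0.0447 m³/s

Rearranging: Q = [h_f·C^1.852·D^4.8704 / (10.67·L)]^(1/1.852)
Q = [13.9·146^1.852·0.173^4.8704 / (10.67·817)]^0.540 = 0.04468 m³/s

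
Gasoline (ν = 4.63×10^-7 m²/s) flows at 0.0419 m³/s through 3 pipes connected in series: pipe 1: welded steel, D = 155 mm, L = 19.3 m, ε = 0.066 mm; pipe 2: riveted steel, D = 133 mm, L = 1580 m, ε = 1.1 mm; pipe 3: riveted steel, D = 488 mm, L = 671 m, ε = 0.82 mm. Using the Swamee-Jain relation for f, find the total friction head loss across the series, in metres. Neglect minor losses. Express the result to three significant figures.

Pipe 1: V = 2.221 m/s, Re = 7.43×10^5, ε/D = 4.26×10^-4, f = 0.01696, h_1 = f(L/D)V²/2g = 0.5309 m
Pipe 2: V = 3.016 m/s, Re = 8.66×10^5, ε/D = 0.00827, f = 0.03572, h_2 = f(L/D)V²/2g = 196.7 m
Pipe 3: V = 0.2240 m/s, Re = 2.36×10^5, ε/D = 0.00168, f = 0.02339, h_3 = f(L/D)V²/2g = 0.08226 m
Series → Q common, losses add: H = Σh = 197.3 m

H ≈ 197 m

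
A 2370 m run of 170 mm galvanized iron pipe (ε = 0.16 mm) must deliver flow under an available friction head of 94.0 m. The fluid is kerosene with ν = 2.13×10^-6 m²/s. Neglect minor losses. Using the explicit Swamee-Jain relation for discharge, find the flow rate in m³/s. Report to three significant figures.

Q ≈ 0.0573 m³/s

Swamee-Jain (Type II): Q = -0.965·√(gD⁵h_f/L)·ln[ε/(3.7D) + √(3.17ν²L/(gD³h_f))]
√(gD⁵h_f/L) = √(9.81·0.170⁵·94.0/2370) = 0.007433
ε/(3.7D) = 2.54×10^-4; √(3.17ν²L/(gD³h_f)) = 8.67×10^-5
Q = -0.965·0.007433·ln(3.411×10^-4) = 0.05726 m³/s
Check: V = 2.52 m/s, Re = 2.01×10^5, f = 0.02095, h_f = 94.7 m ≈ 94.0 m ✓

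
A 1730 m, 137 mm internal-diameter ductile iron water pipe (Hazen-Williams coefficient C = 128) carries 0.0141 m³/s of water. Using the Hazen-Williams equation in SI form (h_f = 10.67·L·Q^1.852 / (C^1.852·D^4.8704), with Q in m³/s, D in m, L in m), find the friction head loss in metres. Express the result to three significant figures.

h_f ≈ 13.8 m

h_f = 10.67·1730·0.0141^1.852 / (128^1.852·0.137^4.8704) = 13.82 m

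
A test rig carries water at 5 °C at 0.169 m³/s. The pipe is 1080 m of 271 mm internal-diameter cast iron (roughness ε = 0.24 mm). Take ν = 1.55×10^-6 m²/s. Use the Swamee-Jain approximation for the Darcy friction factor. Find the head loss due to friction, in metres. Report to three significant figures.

V = 4Q/(πD²) = 4·0.169/(π·0.271²) = 2.930 m/s
Re = VD/ν = 2.930·0.271/1.55×10^-6 = 5.12×10^5 → turbulent
ε/D = 0.24/271 = 8.86×10^-4
Swamee-Jain: f = 0.01982
h_f = f(L/D)V²/(2g) = 0.01982·(1080/0.271)·2.930²/(2·9.81) = 34.57 m

h_f ≈ 34.6 m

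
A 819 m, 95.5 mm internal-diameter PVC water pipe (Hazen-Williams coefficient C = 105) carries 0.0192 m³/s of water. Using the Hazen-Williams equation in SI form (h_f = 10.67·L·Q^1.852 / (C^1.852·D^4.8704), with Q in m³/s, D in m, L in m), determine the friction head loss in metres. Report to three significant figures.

h_f ≈ 97.0 m

h_f = 10.67·819·0.0192^1.852 / (105^1.852·0.0955^4.8704) = 96.98 m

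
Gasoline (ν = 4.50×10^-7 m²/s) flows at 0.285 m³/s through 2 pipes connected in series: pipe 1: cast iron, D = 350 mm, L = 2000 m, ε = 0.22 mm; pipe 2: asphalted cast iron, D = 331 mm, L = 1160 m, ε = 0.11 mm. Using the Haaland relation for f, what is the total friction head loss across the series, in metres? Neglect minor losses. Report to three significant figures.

H ≈ 75.9 m

Pipe 1: V = 2.962 m/s, Re = 2.30×10^6, ε/D = 6.29×10^-4, f = 0.01779, h_1 = f(L/D)V²/2g = 45.47 m
Pipe 2: V = 3.312 m/s, Re = 2.44×10^6, ε/D = 3.32×10^-4, f = 0.01555, h_2 = f(L/D)V²/2g = 30.47 m
Series → Q common, losses add: H = Σh = 75.94 m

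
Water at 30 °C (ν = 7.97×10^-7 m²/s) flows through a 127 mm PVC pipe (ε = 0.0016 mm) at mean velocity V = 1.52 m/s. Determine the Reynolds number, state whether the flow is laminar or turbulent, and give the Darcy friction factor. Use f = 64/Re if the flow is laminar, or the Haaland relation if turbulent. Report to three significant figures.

Re = VD/ν = 1.520·0.127/7.97×10^-7 = 2.42×10^5
Re > 4000 → turbulent; ε/D = 1.26×10^-5
Haaland: f = 0.01502

Re ≈ 2.42×10^5; turbulent; f ≈ 0.0150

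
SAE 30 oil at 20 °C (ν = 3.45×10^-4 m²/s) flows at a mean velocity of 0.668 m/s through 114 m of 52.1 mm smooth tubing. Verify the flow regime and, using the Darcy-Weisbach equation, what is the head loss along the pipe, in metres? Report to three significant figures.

Re = VD/ν = 0.668·0.05210/3.45×10^-4 = 101 → laminar (Re < 2300)
f = 64/Re = 0.6344
h_f = f(L/D)V²/(2g) = 0.6344·(114/0.05210)·0.668²/(2·9.81) = 31.57 m

h_f ≈ 31.6 m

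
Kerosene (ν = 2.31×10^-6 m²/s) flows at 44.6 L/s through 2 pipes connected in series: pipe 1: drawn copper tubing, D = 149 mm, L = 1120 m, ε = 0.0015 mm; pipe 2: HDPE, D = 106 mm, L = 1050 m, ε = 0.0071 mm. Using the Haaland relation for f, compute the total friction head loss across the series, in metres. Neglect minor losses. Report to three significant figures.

Pipe 1: V = 2.558 m/s, Re = 1.65×10^5, ε/D = 1.01×10^-5, f = 0.01615, h_1 = f(L/D)V²/2g = 40.48 m
Pipe 2: V = 5.054 m/s, Re = 2.32×10^5, ε/D = 6.70×10^-5, f = 0.01556, h_2 = f(L/D)V²/2g = 200.7 m
Series → Q common, losses add: H = Σh = 241.2 m

H ≈ 241 m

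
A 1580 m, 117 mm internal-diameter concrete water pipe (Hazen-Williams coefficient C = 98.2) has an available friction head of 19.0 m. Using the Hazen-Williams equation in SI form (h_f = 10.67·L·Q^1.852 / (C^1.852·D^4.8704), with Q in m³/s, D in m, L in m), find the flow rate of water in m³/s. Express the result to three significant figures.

Q ≈ 0.00891 m³/s

Rearranging: Q = [h_f·C^1.852·D^4.8704 / (10.67·L)]^(1/1.852)
Q = [19.0·98.2^1.852·0.117^4.8704 / (10.67·1580)]^0.540 = 0.008908 m³/s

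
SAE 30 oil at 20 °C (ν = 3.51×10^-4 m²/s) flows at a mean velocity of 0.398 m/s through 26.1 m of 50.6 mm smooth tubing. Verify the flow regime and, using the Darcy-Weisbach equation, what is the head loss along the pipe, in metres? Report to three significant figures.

h_f ≈ 4.65 m

Re = VD/ν = 0.398·0.05060/3.51×10^-4 = 57.4 → laminar (Re < 2300)
f = 64/Re = 1.115
h_f = f(L/D)V²/(2g) = 1.115·(26.1/0.05060)·0.398²/(2·9.81) = 4.645 m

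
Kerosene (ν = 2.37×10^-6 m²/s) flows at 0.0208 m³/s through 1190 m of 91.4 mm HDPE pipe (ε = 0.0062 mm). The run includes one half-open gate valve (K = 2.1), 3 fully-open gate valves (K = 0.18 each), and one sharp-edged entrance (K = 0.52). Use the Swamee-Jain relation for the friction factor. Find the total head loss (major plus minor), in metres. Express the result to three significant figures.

H_L ≈ 119 m

V = 4Q/(πD²) = 3.170 m/s; V²/2g = 0.5122 m
Re = 1.22×10^5, ε/D = 6.78×10^-5 → f = 0.01759 (Swamee-Jain)
Major: h_f = f(L/D)·V²/2g = 0.01759·13020·0.5122 = 117.3 m
Minor: ΣK = 3.16; h_m = ΣK·V²/2g = 1.619 m
Total H_L = 117.3 + 1.619 = 118.9 m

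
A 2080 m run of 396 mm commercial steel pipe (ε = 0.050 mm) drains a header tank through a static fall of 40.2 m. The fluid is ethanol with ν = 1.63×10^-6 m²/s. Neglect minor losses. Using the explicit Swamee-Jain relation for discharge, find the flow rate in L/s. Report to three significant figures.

Q ≈ 402 L/s

Swamee-Jain (Type II): Q = -0.965·√(gD⁵h_f/L)·ln[ε/(3.7D) + √(3.17ν²L/(gD³h_f))]
√(gD⁵h_f/L) = √(9.81·0.396⁵·40.2/2080) = 0.04297
ε/(3.7D) = 3.41×10^-5; √(3.17ν²L/(gD³h_f)) = 2.67×10^-5
Q = -0.965·0.04297·ln(6.087×10^-5) = 0.4025 m³/s
Check: V = 3.27 m/s, Re = 7.94×10^5, f = 0.01413, h_f = 40.4 m ≈ 40.2 m ✓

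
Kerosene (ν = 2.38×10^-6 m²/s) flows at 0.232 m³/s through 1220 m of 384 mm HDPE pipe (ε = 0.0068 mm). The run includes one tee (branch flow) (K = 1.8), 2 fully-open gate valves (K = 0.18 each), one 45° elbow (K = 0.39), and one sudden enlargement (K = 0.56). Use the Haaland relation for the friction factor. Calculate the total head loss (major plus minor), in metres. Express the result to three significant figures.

H_L ≈ 9.93 m

V = 4Q/(πD²) = 2.003 m/s; V²/2g = 0.2045 m
Re = 3.23×10^5, ε/D = 1.77×10^-5 → f = 0.01430 (Haaland)
Major: h_f = f(L/D)·V²/2g = 0.01430·3177·0.2045 = 9.292 m
Minor: ΣK = 3.11; h_m = ΣK·V²/2g = 0.6361 m
Total H_L = 9.292 + 0.6361 = 9.928 m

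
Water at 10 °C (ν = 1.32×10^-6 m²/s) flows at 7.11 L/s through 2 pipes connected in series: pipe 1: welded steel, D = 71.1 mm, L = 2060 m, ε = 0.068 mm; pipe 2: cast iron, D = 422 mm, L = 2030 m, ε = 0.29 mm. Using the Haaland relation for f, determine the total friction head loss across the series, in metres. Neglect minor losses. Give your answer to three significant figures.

Pipe 1: V = 1.791 m/s, Re = 9.65×10^4, ε/D = 9.56×10^-4, f = 0.02189, h_1 = f(L/D)V²/2g = 103.7 m
Pipe 2: V = 0.05083 m/s, Re = 1.63×10^4, ε/D = 6.87×10^-4, f = 0.02828, h_2 = f(L/D)V²/2g = 0.01791 m
Series → Q common, losses add: H = Σh = 103.7 m

H ≈ 104 m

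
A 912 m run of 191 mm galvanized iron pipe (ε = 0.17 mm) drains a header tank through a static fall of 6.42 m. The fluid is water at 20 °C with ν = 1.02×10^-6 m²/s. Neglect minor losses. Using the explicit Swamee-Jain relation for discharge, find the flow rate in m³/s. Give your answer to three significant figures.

Swamee-Jain (Type II): Q = -0.965·√(gD⁵h_f/L)·ln[ε/(3.7D) + √(3.17ν²L/(gD³h_f))]
√(gD⁵h_f/L) = √(9.81·0.191⁵·6.42/912) = 0.004190
ε/(3.7D) = 2.41×10^-4; √(3.17ν²L/(gD³h_f)) = 8.28×10^-5
Q = -0.965·0.004190·ln(3.233×10^-4) = 0.03249 m³/s
Check: V = 1.13 m/s, Re = 2.12×10^5, f = 0.02067, h_f = 6.47 m ≈ 6.42 m ✓

Q ≈ 0.0325 m³/s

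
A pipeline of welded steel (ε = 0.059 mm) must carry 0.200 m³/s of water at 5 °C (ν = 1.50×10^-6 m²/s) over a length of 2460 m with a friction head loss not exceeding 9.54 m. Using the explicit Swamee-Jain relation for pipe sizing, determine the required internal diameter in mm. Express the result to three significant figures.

D ≈ 425 mm

Swamee-Jain (Type III): D = 0.66·[ε^1.25·(LQ²/(gh_f))^4.75 + ν·Q^9.4·(L/(gh_f))^5.2]^0.04
LQ²/(gh_f) = 1.051; L/(gh_f) = 26.29
Term 1 = ε^1.25·(…)^4.75 = 6.56×10^-6; Term 2 = ν·Q^9.4·(…)^5.2 = 9.73×10^-6
D = 0.66·(6.56×10^-6 + 9.73×10^-6)^0.04 = 0.4246 m = 425 mm
Check: V = 1.41 m/s, Re = 4.00×10^5, f = 0.01526, h_f = 8.99 m ≈ 9.54 m ✓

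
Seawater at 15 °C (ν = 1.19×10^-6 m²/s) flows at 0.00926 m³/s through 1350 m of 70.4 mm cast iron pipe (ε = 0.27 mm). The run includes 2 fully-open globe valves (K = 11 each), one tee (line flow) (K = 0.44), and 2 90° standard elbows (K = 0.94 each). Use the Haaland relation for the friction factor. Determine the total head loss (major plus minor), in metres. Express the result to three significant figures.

V = 4Q/(πD²) = 2.379 m/s; V²/2g = 0.2884 m
Re = 1.41×10^5, ε/D = 0.00384 → f = 0.02885 (Haaland)
Major: h_f = f(L/D)·V²/2g = 0.02885·19176·0.2884 = 159.6 m
Minor: ΣK = 24.3; h_m = ΣK·V²/2g = 7.015 m
Total H_L = 159.6 + 7.015 = 166.6 m

H_L ≈ 167 m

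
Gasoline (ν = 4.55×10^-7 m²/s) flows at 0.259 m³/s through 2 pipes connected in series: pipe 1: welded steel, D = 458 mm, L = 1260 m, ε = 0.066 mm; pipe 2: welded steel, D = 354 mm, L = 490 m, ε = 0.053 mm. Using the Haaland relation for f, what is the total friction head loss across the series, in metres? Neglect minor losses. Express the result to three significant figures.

Pipe 1: V = 1.572 m/s, Re = 1.58×10^6, ε/D = 1.44×10^-4, f = 0.01358, h_1 = f(L/D)V²/2g = 4.707 m
Pipe 2: V = 2.631 m/s, Re = 2.05×10^6, ε/D = 1.50×10^-4, f = 0.01352, h_2 = f(L/D)V²/2g = 6.605 m
Series → Q common, losses add: H = Σh = 11.31 m

H ≈ 11.3 m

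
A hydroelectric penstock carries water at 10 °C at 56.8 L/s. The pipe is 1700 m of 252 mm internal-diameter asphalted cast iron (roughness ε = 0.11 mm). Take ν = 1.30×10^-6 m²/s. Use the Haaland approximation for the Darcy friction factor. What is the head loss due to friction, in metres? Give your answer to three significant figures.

h_f ≈ 8.09 m

V = 4Q/(πD²) = 4·0.0568/(π·0.252²) = 1.139 m/s
Re = VD/ν = 1.139·0.252/1.30×10^-6 = 2.21×10^5 → turbulent
ε/D = 0.11/252 = 4.37×10^-4
Haaland: f = 0.01813
h_f = f(L/D)V²/(2g) = 0.01813·(1700/0.252)·1.139²/(2·9.81) = 8.086 m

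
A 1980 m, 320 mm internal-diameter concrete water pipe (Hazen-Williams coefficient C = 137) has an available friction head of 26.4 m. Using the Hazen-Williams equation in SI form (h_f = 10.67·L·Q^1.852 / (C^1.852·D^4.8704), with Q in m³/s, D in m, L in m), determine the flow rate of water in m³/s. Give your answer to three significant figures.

Rearranging: Q = [h_f·C^1.852·D^4.8704 / (10.67·L)]^(1/1.852)
Q = [26.4·137^1.852·0.320^4.8704 / (10.67·1980)]^0.540 = 0.1852 m³/s

Q ≈ 0.185 m³/s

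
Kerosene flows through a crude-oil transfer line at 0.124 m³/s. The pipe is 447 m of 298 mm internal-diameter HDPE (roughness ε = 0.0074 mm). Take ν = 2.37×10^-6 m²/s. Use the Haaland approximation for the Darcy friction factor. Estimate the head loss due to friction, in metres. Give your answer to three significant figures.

h_f ≈ 3.71 m

V = 4Q/(πD²) = 4·0.124/(π·0.298²) = 1.778 m/s
Re = VD/ν = 1.778·0.298/2.37×10^-6 = 2.24×10^5 → turbulent
ε/D = 0.0074/298 = 2.48×10^-5
Haaland: f = 0.01534
h_f = f(L/D)V²/(2g) = 0.01534·(447/0.298)·1.778²/(2·9.81) = 3.707 m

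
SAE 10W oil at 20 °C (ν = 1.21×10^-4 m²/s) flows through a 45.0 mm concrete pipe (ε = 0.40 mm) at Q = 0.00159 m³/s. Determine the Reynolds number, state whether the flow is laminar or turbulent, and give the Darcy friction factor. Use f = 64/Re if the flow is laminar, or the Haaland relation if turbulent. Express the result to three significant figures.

V = 4Q/(πD²) = 0.9997 m/s
Re = VD/ν = 0.9997·0.0450/1.21×10^-4 = 372
Re < 2300 → laminar → f = 64/Re = 0.1721

Re ≈ 372; laminar; f = 64/Re ≈ 0.172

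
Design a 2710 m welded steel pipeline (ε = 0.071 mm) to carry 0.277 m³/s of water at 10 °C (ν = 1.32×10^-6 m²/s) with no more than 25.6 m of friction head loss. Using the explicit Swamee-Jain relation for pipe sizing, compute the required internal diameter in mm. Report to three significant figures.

Swamee-Jain (Type III): D = 0.66·[ε^1.25·(LQ²/(gh_f))^4.75 + ν·Q^9.4·(L/(gh_f))^5.2]^0.04
LQ²/(gh_f) = 0.8280; L/(gh_f) = 10.79
Term 1 = ε^1.25·(…)^4.75 = 2.66×10^-6; Term 2 = ν·Q^9.4·(…)^5.2 = 1.79×10^-6
D = 0.66·(2.66×10^-6 + 1.79×10^-6)^0.04 = 0.4031 m = 403 mm
Check: V = 2.17 m/s, Re = 6.63×10^5, f = 0.01492, h_f = 24.1 m ≈ 25.6 m ✓

D ≈ 403 mm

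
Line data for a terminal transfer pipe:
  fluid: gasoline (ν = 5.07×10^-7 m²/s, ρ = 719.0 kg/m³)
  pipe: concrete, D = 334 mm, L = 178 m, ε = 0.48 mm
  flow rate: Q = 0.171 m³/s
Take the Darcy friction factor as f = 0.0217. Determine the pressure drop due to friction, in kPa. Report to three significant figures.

Δp ≈ 15.8 kPa

V = 4Q/(πD²) = 4·0.171/(π·0.334²) = 1.952 m/s
h_f = f(L/D)V²/(2g) = 0.02170·(178/0.334)·1.952²/(2·9.81) = 2.245 m
Δp = ρg·h_f = 719.0·9.81·2.245 = 15.84 kPa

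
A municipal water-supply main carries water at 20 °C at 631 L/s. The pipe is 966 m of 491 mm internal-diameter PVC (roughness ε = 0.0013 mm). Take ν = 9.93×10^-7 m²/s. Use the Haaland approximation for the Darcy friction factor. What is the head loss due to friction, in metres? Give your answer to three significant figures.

h_f ≈ 12.0 m

V = 4Q/(πD²) = 4·0.631/(π·0.491²) = 3.333 m/s
Re = VD/ν = 3.333·0.491/9.93×10^-7 = 1.65×10^6 → turbulent
ε/D = 0.0013/491 = 2.65×10^-6
Haaland: f = 0.01073
h_f = f(L/D)V²/(2g) = 0.01073·(966/0.491)·3.333²/(2·9.81) = 11.95 m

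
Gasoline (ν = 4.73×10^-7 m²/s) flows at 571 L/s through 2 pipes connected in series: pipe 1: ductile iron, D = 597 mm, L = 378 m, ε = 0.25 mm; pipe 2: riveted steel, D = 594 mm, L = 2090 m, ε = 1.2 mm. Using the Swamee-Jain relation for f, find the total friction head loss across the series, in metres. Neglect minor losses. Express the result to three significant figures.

H ≈ 20.2 m

Pipe 1: V = 2.040 m/s, Re = 2.57×10^6, ε/D = 4.19×10^-4, f = 0.01635, h_1 = f(L/D)V²/2g = 2.195 m
Pipe 2: V = 2.061 m/s, Re = 2.59×10^6, ε/D = 0.00202, f = 0.02359, h_2 = f(L/D)V²/2g = 17.96 m
Series → Q common, losses add: H = Σh = 20.16 m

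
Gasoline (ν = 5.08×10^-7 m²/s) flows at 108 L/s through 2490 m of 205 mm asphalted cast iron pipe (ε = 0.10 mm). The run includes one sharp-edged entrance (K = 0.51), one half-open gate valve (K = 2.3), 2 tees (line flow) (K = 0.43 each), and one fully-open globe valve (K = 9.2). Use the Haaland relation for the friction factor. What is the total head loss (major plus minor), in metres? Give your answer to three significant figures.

V = 4Q/(πD²) = 3.272 m/s; V²/2g = 0.5457 m
Re = 1.32×10^6, ε/D = 4.88×10^-4 → f = 0.01698 (Haaland)
Major: h_f = f(L/D)·V²/2g = 0.01698·12146·0.5457 = 112.6 m
Minor: ΣK = 12.9; h_m = ΣK·V²/2g = 7.023 m
Total H_L = 112.6 + 7.023 = 119.6 m

H_L ≈ 120 m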